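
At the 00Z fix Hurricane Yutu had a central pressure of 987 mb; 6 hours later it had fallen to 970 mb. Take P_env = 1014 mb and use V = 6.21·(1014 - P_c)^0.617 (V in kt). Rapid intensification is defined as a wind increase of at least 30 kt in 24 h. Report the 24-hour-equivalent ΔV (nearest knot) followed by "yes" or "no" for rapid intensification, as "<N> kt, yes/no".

67 kt, yes

V₁: ΔP = 27, V ≈ 6.21 × 27^0.617 ≈ 47.45 kt.
V₂: ΔP = 44, V ≈ 6.21 × 44^0.617 ≈ 64.14 kt.
ΔV over 6 h = 16.69 kt → 24 h equivalent = 16.69 × 24/6 ≈ 66.76 kt.
67 kt ≥ 30 kt ⇒ rapid intensification.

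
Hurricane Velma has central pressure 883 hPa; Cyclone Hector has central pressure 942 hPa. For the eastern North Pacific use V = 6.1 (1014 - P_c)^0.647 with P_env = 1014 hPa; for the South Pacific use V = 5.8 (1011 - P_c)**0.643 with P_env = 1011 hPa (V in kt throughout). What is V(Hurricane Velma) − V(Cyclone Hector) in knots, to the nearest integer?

55 kt

Hurricane Velma: ΔP = 131; V ≈ 6.1 × 131^0.647 ≈ 142.96 kt.
Cyclone Hector: ΔP = 69; V ≈ 5.8 × 69^0.643 ≈ 88.27 kt.
Difference ≈ 142.96 − 88.27 = 54.69 → 55 kt.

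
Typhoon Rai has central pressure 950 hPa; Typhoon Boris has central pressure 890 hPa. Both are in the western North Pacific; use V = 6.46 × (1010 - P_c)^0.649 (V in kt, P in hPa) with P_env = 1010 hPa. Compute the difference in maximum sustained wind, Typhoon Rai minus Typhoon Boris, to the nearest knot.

Typhoon Rai: ΔP = 60; V ≈ 6.46 × 60^0.649 ≈ 92.10 kt.
Typhoon Boris: ΔP = 120; V ≈ 6.46 × 120^0.649 ≈ 144.42 kt.
Difference ≈ 92.10 − 144.42 = -52.32 → -52 kt.

-52 kt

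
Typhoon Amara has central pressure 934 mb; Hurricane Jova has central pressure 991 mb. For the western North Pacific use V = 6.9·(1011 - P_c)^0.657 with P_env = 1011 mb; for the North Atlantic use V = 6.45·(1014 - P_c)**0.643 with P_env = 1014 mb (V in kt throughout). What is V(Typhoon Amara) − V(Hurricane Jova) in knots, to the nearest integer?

Typhoon Amara: ΔP = 77; V ≈ 6.9 × 77^0.657 ≈ 119.75 kt.
Hurricane Jova: ΔP = 23; V ≈ 6.45 × 23^0.643 ≈ 48.43 kt.
Difference ≈ 119.75 − 48.43 = 71.32 → 71 kt.

71 kt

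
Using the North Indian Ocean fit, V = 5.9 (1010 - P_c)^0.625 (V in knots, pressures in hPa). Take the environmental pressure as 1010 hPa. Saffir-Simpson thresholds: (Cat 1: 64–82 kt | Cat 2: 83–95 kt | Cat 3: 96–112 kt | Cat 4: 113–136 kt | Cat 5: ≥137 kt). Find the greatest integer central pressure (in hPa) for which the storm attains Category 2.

Category 2 begins at V = 83 kt.
Required ΔP = (83/5.9)^(1/0.625) = 14.068^1.600 ≈ 68.73 hPa.
P_c ≤ 1010 − 68.73 = 941.27, so the highest integer P_c is 941 hPa.

941 hPa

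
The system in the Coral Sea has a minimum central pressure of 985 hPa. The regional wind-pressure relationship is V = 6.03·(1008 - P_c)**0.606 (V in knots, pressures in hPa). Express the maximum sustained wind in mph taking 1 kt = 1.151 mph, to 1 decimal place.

46.4 mph

ΔP = 1008 − 985 = 23 hPa.
V ≈ 6.03 × 23^0.606 = 6.03 × 6.687 ≈ 40.320 kt.
40.320 × 1.151 ≈ 46.41 mph → 46.4 mph.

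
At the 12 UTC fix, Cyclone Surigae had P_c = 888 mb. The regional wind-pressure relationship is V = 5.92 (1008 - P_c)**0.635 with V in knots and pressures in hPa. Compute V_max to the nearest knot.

ΔP = 1008 − 888 = 120 mb.
120^0.635 ≈ 20.906.
V ≈ 5.92 × 20.906 ≈ 123.8 kt.

124 kt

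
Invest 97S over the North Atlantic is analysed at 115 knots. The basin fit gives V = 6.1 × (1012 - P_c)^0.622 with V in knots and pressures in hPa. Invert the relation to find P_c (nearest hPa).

ΔP = (V / 6.1)^(1/0.622) = (115/6.1)^1.608.
115/6.1 = 18.852; 18.852^1.608 ≈ 112.31 hPa.
P_c = 1012 − 112.31 = 899.69 ≈ 900 hPa.

900 hPa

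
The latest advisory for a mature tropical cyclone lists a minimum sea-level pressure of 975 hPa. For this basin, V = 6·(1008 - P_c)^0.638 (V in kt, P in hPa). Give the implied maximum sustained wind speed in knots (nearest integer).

ΔP = 1008 − 975 = 33 hPa.
33^0.638 ≈ 9.307.
V ≈ 6 × 9.307 ≈ 55.8 kt.

56 kt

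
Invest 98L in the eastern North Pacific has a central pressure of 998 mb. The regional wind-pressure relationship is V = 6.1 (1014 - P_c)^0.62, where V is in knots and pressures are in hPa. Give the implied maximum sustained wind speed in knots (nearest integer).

34 kt

ΔP = 1014 − 998 = 16 mb.
16^0.62 ≈ 5.579.
V ≈ 6.1 × 5.579 ≈ 34.0 kt.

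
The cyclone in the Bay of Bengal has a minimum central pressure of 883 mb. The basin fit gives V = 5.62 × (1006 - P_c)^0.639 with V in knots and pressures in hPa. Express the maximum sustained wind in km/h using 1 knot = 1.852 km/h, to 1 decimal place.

225.3 km/h

ΔP = 1006 − 883 = 123 mb.
V ≈ 5.62 × 123^0.639 = 5.62 × 21.650 ≈ 121.671 kt.
121.671 × 1.852 ≈ 225.33 km/h → 225.3 km/h.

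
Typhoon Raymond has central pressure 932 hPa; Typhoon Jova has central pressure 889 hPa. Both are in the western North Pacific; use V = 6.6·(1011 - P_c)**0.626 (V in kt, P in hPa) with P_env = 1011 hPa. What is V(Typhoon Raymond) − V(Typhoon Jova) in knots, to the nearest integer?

Typhoon Raymond: ΔP = 79; V ≈ 6.6 × 79^0.626 ≈ 101.73 kt.
Typhoon Jova: ΔP = 122; V ≈ 6.6 × 122^0.626 ≈ 133.54 kt.
Difference ≈ 101.73 − 133.54 = -31.81 → -32 kt.

-32 kt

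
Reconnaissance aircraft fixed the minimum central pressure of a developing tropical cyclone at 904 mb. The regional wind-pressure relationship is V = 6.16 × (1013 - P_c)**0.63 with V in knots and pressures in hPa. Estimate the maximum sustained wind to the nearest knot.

ΔP = 1013 − 904 = 109 mb.
109^0.63 ≈ 19.212.
V ≈ 6.16 × 19.212 ≈ 118.3 kt.

118 kt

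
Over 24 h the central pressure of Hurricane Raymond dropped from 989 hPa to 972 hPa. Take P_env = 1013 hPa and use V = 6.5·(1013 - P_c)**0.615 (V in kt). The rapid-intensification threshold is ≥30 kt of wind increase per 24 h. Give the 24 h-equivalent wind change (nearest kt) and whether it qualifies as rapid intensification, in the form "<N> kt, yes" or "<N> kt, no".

18 kt, no

V₁: ΔP = 24, V ≈ 6.5 × 24^0.615 ≈ 45.89 kt.
V₂: ΔP = 41, V ≈ 6.5 × 41^0.615 ≈ 63.79 kt.
ΔV over 24 h = 17.90 kt → 24 h equivalent = 17.90 × 24/24 ≈ 17.90 kt.
18 kt < 30 kt ⇒ not rapid intensification.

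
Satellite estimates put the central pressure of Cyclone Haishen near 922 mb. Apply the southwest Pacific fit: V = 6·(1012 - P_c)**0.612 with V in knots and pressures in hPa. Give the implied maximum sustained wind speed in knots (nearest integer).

94 kt

ΔP = 1012 − 922 = 90 mb.
90^0.612 ≈ 15.703.
V ≈ 6 × 15.703 ≈ 94.2 kt.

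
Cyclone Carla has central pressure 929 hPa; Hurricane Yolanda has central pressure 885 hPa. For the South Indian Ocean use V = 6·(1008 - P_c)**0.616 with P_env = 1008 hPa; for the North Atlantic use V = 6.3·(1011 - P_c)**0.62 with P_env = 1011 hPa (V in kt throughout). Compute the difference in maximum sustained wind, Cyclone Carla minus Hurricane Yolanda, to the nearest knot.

Cyclone Carla: ΔP = 79; V ≈ 6 × 79^0.616 ≈ 88.53 kt.
Hurricane Yolanda: ΔP = 126; V ≈ 6.3 × 126^0.62 ≈ 126.35 kt.
Difference ≈ 88.53 − 126.35 = -37.82 → -38 kt.

-38 kt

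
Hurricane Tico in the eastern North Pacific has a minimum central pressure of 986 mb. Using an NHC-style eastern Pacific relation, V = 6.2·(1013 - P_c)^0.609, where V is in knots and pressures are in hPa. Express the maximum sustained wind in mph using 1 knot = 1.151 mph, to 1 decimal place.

53.1 mph

ΔP = 1013 − 986 = 27 mb.
V ≈ 6.2 × 27^0.609 = 6.2 × 7.442 ≈ 46.142 kt.
46.142 × 1.151 ≈ 53.11 mph → 53.1 mph.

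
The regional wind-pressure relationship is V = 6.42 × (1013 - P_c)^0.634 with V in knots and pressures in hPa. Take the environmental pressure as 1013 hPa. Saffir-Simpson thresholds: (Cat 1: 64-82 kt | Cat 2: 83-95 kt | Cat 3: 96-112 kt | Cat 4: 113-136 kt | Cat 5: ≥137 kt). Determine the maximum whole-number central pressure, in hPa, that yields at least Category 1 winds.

975 hPa

Category 1 begins at V = 64 kt.
Required ΔP = (64/6.42)^(1/0.634) = 9.969^1.577 ≈ 37.60 hPa.
P_c ≤ 1013 − 37.60 = 975.40, so the highest integer P_c is 975 hPa.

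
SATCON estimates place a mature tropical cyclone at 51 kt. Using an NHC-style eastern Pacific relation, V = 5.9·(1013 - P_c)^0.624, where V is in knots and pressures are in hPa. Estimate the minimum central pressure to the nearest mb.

ΔP = (V / 5.9)^(1/0.624) = (51/5.9)^1.603.
51/5.9 = 8.644; 8.644^1.603 ≈ 31.71 mb.
P_c = 1013 − 31.71 = 981.29 ≈ 981 mb.

981 mb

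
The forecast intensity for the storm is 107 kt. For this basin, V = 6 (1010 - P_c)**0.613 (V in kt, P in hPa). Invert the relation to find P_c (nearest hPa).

ΔP = (V / 6)^(1/0.613) = (107/6)^1.631.
107/6 = 17.833; 17.833^1.631 ≈ 109.94 hPa.
P_c = 1010 − 109.94 = 900.06 ≈ 900 hPa.

900 hPa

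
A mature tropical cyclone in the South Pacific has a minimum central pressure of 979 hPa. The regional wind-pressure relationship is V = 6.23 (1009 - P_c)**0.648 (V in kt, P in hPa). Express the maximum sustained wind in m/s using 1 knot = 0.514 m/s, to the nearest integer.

29 m/s

ΔP = 1009 − 979 = 30 hPa.
V ≈ 6.23 × 30^0.648 = 6.23 × 9.061 ≈ 56.450 kt.
56.450 × 0.514 ≈ 29.02 m/s → 29 m/s.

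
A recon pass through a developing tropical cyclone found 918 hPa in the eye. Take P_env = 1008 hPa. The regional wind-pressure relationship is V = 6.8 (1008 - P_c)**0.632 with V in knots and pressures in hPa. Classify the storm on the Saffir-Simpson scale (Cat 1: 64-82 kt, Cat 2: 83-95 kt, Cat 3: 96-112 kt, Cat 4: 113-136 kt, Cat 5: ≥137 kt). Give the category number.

ΔP = 1008 − 918 = 90 hPa.
V ≈ 6.8 × 90^0.632 = 6.8 × 17.18 ≈ 117 kt.
117 kt falls in the Category 4 band.

4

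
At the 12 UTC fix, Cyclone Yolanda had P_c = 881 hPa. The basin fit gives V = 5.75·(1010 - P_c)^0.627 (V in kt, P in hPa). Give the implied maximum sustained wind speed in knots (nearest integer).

121 kt

ΔP = 1010 − 881 = 129 hPa.
129^0.627 ≈ 21.054.
V ≈ 5.75 × 21.054 ≈ 121.1 kt.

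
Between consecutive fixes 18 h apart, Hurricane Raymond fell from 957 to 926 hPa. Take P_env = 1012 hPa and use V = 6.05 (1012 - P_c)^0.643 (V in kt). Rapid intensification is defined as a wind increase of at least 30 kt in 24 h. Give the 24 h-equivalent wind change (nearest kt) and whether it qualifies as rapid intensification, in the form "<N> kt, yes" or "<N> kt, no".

35 kt, yes

V₁: ΔP = 55, V ≈ 6.05 × 55^0.643 ≈ 79.58 kt.
V₂: ΔP = 86, V ≈ 6.05 × 86^0.643 ≈ 106.08 kt.
ΔV over 18 h = 26.50 kt → 24 h equivalent = 26.50 × 24/18 ≈ 35.33 kt.
35 kt ≥ 30 kt ⇒ rapid intensification.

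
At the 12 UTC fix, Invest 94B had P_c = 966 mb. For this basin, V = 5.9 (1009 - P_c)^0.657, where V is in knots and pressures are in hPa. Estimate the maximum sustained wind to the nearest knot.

ΔP = 1009 − 966 = 43 mb.
43^0.657 ≈ 11.836.
V ≈ 5.9 × 11.836 ≈ 69.8 kt.

70 kt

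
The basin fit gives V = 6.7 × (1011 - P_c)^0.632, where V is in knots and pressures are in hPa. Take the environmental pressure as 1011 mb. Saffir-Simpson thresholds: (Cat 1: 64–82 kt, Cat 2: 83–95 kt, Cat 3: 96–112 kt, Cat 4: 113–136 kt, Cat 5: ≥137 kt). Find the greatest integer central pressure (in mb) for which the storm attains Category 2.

957 mb

Category 2 begins at V = 83 kt.
Required ΔP = (83/6.7)^(1/0.632) = 12.388^1.582 ≈ 53.63 mb.
P_c ≤ 1011 − 53.63 = 957.37, so the highest integer P_c is 957 mb.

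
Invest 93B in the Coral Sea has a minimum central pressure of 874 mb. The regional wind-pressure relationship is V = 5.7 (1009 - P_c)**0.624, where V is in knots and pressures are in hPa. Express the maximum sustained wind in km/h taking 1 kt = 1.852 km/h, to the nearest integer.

225 km/h

ΔP = 1009 − 874 = 135 mb.
V ≈ 5.7 × 135^0.624 = 5.7 × 21.347 ≈ 121.675 kt.
121.675 × 1.852 ≈ 225.34 km/h → 225 km/h.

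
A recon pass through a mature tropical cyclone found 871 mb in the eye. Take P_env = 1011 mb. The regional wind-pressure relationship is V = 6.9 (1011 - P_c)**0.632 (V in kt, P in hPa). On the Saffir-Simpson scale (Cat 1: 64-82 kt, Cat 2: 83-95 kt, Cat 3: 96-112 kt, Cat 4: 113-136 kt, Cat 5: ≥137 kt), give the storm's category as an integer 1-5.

5

ΔP = 1011 − 871 = 140 mb.
V ≈ 6.9 × 140^0.632 = 6.9 × 22.72 ≈ 157 kt.
157 kt falls in the Category 5 band.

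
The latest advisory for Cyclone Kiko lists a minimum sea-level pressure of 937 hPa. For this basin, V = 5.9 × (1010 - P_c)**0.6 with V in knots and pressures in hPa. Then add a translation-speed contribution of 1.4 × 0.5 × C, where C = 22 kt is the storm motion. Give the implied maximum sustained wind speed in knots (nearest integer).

93 kt

ΔP = 1010 − 937 = 73 hPa.
73^0.6 ≈ 13.122.
V ≈ 5.9 × 13.122 ≈ 77.4 kt.
Translation term: 1.4 × 0.5 × 22 = 15.4 kt.
Corrected V ≈ 92.8 kt → 93 kt.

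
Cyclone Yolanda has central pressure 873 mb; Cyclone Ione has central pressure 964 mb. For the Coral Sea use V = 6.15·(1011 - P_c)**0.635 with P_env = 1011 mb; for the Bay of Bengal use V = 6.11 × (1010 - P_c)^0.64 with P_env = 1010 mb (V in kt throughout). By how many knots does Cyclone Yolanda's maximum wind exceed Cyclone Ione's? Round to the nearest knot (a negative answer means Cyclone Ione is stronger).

70 kt

Cyclone Yolanda: ΔP = 138; V ≈ 6.15 × 138^0.635 ≈ 140.51 kt.
Cyclone Ione: ΔP = 46; V ≈ 6.11 × 46^0.64 ≈ 70.83 kt.
Difference ≈ 140.51 − 70.83 = 69.68 → 70 kt.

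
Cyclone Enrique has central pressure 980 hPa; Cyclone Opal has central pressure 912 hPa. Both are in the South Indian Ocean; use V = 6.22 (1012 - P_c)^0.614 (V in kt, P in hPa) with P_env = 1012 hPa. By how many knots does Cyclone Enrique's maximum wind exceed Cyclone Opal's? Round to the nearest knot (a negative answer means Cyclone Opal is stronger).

Cyclone Enrique: ΔP = 32; V ≈ 6.22 × 32^0.614 ≈ 52.23 kt.
Cyclone Opal: ΔP = 100; V ≈ 6.22 × 100^0.614 ≈ 105.15 kt.
Difference ≈ 52.23 − 105.15 = -52.92 → -53 kt.

-53 kt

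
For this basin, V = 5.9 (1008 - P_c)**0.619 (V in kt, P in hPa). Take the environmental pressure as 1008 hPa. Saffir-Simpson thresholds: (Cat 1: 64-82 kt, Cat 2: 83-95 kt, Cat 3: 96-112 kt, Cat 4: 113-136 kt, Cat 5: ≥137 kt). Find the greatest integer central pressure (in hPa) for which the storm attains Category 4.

890 hPa

Category 4 begins at V = 113 kt.
Required ΔP = (113/5.9)^(1/0.619) = 19.153^1.616 ≈ 117.88 hPa.
P_c ≤ 1008 − 117.88 = 890.12, so the highest integer P_c is 890 hPa.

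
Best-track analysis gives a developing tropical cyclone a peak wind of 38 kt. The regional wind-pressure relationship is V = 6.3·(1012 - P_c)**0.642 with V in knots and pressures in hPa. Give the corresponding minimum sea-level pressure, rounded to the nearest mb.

ΔP = (V / 6.3)^(1/0.642) = (38/6.3)^1.558.
38/6.3 = 6.032; 6.032^1.558 ≈ 16.43 mb.
P_c = 1012 − 16.43 = 995.57 ≈ 996 mb.

996 mb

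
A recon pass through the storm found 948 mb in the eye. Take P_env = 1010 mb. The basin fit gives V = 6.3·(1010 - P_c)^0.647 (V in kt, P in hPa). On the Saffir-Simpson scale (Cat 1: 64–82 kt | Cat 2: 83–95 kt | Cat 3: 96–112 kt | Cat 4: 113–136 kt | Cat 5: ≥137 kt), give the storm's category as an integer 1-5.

2

ΔP = 1010 − 948 = 62 mb.
V ≈ 6.3 × 62^0.647 = 6.3 × 14.44 ≈ 91 kt.
91 kt falls in the Category 2 band.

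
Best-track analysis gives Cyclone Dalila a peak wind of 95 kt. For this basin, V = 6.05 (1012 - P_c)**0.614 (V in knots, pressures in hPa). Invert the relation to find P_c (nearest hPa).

ΔP = (V / 6.05)^(1/0.614) = (95/6.05)^1.629.
95/6.05 = 15.702; 15.702^1.629 ≈ 88.68 hPa.
P_c = 1012 − 88.68 = 923.32 ≈ 923 hPa.

923 hPa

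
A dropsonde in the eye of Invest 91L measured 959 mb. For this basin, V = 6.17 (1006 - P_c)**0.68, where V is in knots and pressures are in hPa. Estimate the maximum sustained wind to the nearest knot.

85 kt

ΔP = 1006 − 959 = 47 mb.
47^0.68 ≈ 13.710.
V ≈ 6.17 × 13.710 ≈ 84.6 kt.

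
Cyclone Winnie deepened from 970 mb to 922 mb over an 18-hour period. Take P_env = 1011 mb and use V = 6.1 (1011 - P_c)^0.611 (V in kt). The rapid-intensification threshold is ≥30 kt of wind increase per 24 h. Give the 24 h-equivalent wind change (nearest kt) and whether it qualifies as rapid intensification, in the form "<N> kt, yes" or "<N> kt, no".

48 kt, yes

V₁: ΔP = 41, V ≈ 6.1 × 41^0.611 ≈ 58.98 kt.
V₂: ΔP = 89, V ≈ 6.1 × 89^0.611 ≈ 94.71 kt.
ΔV over 18 h = 35.73 kt → 24 h equivalent = 35.73 × 24/18 ≈ 47.64 kt.
48 kt ≥ 30 kt ⇒ rapid intensification.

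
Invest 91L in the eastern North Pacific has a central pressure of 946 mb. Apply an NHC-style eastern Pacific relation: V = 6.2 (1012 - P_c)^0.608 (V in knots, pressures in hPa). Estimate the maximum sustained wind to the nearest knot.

ΔP = 1012 − 946 = 66 mb.
66^0.608 ≈ 12.773.
V ≈ 6.2 × 12.773 ≈ 79.2 kt.

79 kt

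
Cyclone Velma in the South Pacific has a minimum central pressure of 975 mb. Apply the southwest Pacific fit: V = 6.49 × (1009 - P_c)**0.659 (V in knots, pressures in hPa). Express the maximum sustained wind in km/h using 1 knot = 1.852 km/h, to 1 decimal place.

122.8 km/h

ΔP = 1009 − 975 = 34 mb.
V ≈ 6.49 × 34^0.659 = 6.49 × 10.215 ≈ 66.296 kt.
66.296 × 1.852 ≈ 122.78 km/h → 122.8 km/h.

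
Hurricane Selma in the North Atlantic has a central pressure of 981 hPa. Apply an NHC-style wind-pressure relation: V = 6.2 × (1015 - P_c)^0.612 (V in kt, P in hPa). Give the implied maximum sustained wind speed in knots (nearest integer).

54 kt

ΔP = 1015 − 981 = 34 hPa.
34^0.612 ≈ 8.655.
V ≈ 6.2 × 8.655 ≈ 53.7 kt.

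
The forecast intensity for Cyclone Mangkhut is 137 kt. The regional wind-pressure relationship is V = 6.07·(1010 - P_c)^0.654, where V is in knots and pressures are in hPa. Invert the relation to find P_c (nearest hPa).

ΔP = (V / 6.07)^(1/0.654) = (137/6.07)^1.529.
137/6.07 = 22.570; 22.570^1.529 ≈ 117.39 hPa.
P_c = 1010 − 117.39 = 892.61 ≈ 893 hPa.

893 hPa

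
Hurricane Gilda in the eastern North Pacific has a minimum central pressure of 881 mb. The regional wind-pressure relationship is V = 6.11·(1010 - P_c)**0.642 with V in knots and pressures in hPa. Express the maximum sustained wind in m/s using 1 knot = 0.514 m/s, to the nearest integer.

71 m/s

ΔP = 1010 − 881 = 129 mb.
V ≈ 6.11 × 129^0.642 = 6.11 × 22.646 ≈ 138.369 kt.
138.369 × 0.514 ≈ 71.12 m/s → 71 m/s.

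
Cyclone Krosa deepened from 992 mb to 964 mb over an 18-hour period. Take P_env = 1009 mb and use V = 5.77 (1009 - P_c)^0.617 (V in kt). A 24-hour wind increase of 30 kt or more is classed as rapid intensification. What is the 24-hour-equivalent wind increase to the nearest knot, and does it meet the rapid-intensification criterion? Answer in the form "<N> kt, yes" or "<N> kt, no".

36 kt, yes

V₁: ΔP = 17, V ≈ 5.77 × 17^0.617 ≈ 33.14 kt.
V₂: ΔP = 45, V ≈ 5.77 × 45^0.617 ≈ 60.42 kt.
ΔV over 18 h = 27.28 kt → 24 h equivalent = 27.28 × 24/18 ≈ 36.37 kt.
36 kt ≥ 30 kt ⇒ rapid intensification.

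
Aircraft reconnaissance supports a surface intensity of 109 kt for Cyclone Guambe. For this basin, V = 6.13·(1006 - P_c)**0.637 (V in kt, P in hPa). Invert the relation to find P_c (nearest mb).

ΔP = (V / 6.13)^(1/0.637) = (109/6.13)^1.570.
109/6.13 = 17.781; 17.781^1.570 ≈ 91.68 mb.
P_c = 1006 − 91.68 = 914.32 ≈ 914 mb.

914 mb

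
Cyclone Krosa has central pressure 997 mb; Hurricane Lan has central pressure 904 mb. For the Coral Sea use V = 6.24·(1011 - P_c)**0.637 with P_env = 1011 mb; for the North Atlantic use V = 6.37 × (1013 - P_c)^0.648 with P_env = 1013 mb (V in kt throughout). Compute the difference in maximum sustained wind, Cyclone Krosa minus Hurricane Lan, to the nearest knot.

Cyclone Krosa: ΔP = 14; V ≈ 6.24 × 14^0.637 ≈ 33.52 kt.
Hurricane Lan: ΔP = 109; V ≈ 6.37 × 109^0.648 ≈ 133.17 kt.
Difference ≈ 33.52 − 133.17 = -99.65 → -100 kt.

-100 kt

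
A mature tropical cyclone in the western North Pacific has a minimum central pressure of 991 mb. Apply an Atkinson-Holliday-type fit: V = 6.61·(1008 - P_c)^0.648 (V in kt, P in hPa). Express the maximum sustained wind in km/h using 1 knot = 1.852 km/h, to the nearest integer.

ΔP = 1008 − 991 = 17 mb.
V ≈ 6.61 × 17^0.648 = 6.61 × 6.271 ≈ 41.451 kt.
41.451 × 1.852 ≈ 76.77 km/h → 77 km/h.

77 km/h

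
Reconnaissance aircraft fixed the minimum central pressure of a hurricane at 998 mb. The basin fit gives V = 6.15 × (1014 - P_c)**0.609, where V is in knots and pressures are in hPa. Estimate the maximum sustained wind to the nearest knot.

33 kt

ΔP = 1014 − 998 = 16 mb.
16^0.609 ≈ 5.411.
V ≈ 6.15 × 5.411 ≈ 33.3 kt.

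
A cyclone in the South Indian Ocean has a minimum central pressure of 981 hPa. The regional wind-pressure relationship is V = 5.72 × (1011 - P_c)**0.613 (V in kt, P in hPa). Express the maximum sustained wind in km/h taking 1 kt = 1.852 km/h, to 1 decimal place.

85.2 km/h

ΔP = 1011 − 981 = 30 hPa.
V ≈ 5.72 × 30^0.613 = 5.72 × 8.044 ≈ 46.012 kt.
46.012 × 1.852 ≈ 85.21 km/h → 85.2 km/h.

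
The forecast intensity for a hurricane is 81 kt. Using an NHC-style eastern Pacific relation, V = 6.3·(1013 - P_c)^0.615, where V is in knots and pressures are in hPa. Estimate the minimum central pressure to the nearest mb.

949 mb

ΔP = (V / 6.3)^(1/0.615) = (81/6.3)^1.626.
81/6.3 = 12.857; 12.857^1.626 ≈ 63.60 mb.
P_c = 1013 − 63.60 = 949.40 ≈ 949 mb.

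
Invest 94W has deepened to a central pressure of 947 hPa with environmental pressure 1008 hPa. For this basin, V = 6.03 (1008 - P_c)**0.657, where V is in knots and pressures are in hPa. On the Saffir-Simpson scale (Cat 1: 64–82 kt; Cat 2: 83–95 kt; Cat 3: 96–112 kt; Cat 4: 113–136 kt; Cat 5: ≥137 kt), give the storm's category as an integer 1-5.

ΔP = 1008 − 947 = 61 hPa.
V ≈ 6.03 × 61^0.657 = 6.03 × 14.89 ≈ 90 kt.
90 kt falls in the Category 2 band.

2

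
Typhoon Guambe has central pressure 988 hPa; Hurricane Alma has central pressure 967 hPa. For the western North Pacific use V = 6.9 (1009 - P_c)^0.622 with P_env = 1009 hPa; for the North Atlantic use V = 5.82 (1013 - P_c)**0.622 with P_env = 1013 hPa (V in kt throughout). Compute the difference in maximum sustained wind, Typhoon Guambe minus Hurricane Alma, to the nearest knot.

Typhoon Guambe: ΔP = 21; V ≈ 6.9 × 21^0.622 ≈ 45.84 kt.
Hurricane Alma: ΔP = 46; V ≈ 5.82 × 46^0.622 ≈ 62.97 kt.
Difference ≈ 45.84 − 62.97 = -17.13 → -17 kt.

-17 kt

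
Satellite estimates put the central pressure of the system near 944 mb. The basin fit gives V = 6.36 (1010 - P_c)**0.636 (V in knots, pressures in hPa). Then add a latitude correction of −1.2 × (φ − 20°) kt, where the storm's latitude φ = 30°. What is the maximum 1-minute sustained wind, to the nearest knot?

ΔP = 1010 − 944 = 66 mb.
66^0.636 ≈ 14.362.
V ≈ 6.36 × 14.362 ≈ 91.3 kt.
Latitude correction: −1.2 × (30 − 20) = -12 kt.
Corrected V ≈ 79.3 kt → 79 kt.

79 kt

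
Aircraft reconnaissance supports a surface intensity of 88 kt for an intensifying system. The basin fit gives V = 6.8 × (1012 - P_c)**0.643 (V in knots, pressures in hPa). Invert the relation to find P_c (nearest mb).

958 mb

ΔP = (V / 6.8)^(1/0.643) = (88/6.8)^1.555.
88/6.8 = 12.941; 12.941^1.555 ≈ 53.62 mb.
P_c = 1012 − 53.62 = 958.38 ≈ 958 mb.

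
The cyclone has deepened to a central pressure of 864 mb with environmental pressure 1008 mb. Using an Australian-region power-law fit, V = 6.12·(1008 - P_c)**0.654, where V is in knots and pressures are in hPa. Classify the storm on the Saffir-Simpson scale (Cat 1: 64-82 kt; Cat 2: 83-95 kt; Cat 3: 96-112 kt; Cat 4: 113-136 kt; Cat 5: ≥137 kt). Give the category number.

ΔP = 1008 − 864 = 144 mb.
V ≈ 6.12 × 144^0.654 = 6.12 × 25.80 ≈ 158 kt.
158 kt falls in the Category 5 band.

5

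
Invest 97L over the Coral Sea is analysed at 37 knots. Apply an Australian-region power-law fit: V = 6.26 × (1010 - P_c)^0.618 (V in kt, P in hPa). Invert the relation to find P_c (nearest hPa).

992 hPa

ΔP = (V / 6.26)^(1/0.618) = (37/6.26)^1.618.
37/6.26 = 5.911; 5.911^1.618 ≈ 17.73 hPa.
P_c = 1010 − 17.73 = 992.27 ≈ 992 hPa.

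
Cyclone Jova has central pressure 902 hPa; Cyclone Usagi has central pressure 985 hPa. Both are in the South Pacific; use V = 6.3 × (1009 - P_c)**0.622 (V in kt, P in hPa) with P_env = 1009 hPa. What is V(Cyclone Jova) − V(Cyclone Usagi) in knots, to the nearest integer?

Cyclone Jova: ΔP = 107; V ≈ 6.3 × 107^0.622 ≈ 115.24 kt.
Cyclone Usagi: ΔP = 24; V ≈ 6.3 × 24^0.622 ≈ 45.48 kt.
Difference ≈ 115.24 − 45.48 = 69.76 → 70 kt.

70 kt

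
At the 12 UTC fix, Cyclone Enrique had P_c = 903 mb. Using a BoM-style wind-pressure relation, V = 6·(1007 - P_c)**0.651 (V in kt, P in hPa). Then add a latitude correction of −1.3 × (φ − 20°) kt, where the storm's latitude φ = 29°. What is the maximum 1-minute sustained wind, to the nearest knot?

112 kt

ΔP = 1007 − 903 = 104 mb.
104^0.651 ≈ 20.563.
V ≈ 6 × 20.563 ≈ 123.4 kt.
Latitude correction: −1.3 × (29 − 20) = -11.7 kt.
Corrected V ≈ 111.7 kt → 112 kt.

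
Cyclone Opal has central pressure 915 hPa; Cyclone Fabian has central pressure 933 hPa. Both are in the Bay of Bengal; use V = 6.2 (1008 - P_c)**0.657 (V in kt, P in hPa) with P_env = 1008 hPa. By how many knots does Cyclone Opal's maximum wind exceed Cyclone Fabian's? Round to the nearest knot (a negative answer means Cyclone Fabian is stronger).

16 kt

Cyclone Opal: ΔP = 93; V ≈ 6.2 × 93^0.657 ≈ 121.81 kt.
Cyclone Fabian: ΔP = 75; V ≈ 6.2 × 75^0.657 ≈ 105.76 kt.
Difference ≈ 121.81 − 105.76 = 16.05 → 16 kt.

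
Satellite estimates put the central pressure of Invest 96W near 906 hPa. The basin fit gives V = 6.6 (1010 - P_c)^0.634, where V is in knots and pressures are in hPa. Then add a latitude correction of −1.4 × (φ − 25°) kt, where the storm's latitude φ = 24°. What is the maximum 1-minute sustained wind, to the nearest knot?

ΔP = 1010 − 906 = 104 hPa.
104^0.634 ≈ 19.002.
V ≈ 6.6 × 19.002 ≈ 125.4 kt.
Latitude correction: −1.4 × (24 − 25) = 1.4 kt.
Corrected V ≈ 126.8 kt → 127 kt.

127 kt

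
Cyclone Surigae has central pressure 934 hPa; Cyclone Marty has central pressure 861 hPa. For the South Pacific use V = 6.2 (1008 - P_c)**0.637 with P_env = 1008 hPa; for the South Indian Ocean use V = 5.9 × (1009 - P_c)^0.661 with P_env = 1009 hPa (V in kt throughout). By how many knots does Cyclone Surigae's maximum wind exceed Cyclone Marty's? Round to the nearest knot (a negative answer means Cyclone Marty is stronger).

Cyclone Surigae: ΔP = 74; V ≈ 6.2 × 74^0.637 ≈ 96.18 kt.
Cyclone Marty: ΔP = 148; V ≈ 5.9 × 148^0.661 ≈ 160.47 kt.
Difference ≈ 96.18 − 160.47 = -64.29 → -64 kt.

-64 kt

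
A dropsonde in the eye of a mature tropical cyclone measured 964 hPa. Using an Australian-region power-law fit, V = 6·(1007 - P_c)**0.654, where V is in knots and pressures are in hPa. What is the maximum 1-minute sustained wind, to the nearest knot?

ΔP = 1007 − 964 = 43 hPa.
43^0.654 ≈ 11.703.
V ≈ 6 × 11.703 ≈ 70.2 kt.

70 kt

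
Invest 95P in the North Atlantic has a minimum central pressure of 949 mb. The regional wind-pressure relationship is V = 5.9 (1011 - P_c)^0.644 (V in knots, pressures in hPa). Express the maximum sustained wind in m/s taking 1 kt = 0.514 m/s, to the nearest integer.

ΔP = 1011 − 949 = 62 mb.
V ≈ 5.9 × 62^0.644 = 5.9 × 14.266 ≈ 84.169 kt.
84.169 × 0.514 ≈ 43.26 m/s → 43 m/s.

43 m/s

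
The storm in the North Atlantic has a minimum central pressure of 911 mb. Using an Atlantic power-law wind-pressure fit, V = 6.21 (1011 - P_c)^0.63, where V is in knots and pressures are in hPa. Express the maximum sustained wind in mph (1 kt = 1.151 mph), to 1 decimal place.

130.1 mph

ΔP = 1011 − 911 = 100 mb.
V ≈ 6.21 × 100^0.63 = 6.21 × 18.197 ≈ 113.003 kt.
113.003 × 1.151 ≈ 130.07 mph → 130.1 mph.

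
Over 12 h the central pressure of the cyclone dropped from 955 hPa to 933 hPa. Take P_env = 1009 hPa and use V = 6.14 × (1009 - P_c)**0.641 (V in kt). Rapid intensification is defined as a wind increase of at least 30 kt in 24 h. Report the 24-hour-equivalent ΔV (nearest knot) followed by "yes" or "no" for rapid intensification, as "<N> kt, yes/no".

V₁: ΔP = 54, V ≈ 6.14 × 54^0.641 ≈ 79.18 kt.
V₂: ΔP = 76, V ≈ 6.14 × 76^0.641 ≈ 98.58 kt.
ΔV over 12 h = 19.40 kt → 24 h equivalent = 19.40 × 24/12 ≈ 38.80 kt.
39 kt ≥ 30 kt ⇒ rapid intensification.

39 kt, yes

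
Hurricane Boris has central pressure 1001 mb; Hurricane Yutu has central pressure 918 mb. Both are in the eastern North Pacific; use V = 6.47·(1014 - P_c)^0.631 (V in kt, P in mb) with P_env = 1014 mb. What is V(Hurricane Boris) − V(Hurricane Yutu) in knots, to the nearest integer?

-83 kt

Hurricane Boris: ΔP = 13; V ≈ 6.47 × 13^0.631 ≈ 32.64 kt.
Hurricane Yutu: ΔP = 96; V ≈ 6.47 × 96^0.631 ≈ 115.27 kt.
Difference ≈ 32.64 − 115.27 = -82.63 → -83 kt.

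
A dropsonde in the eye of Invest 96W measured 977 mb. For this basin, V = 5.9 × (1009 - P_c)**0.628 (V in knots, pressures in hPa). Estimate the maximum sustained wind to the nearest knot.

ΔP = 1009 − 977 = 32 mb.
32^0.628 ≈ 8.815.
V ≈ 5.9 × 8.815 ≈ 52.0 kt.

52 kt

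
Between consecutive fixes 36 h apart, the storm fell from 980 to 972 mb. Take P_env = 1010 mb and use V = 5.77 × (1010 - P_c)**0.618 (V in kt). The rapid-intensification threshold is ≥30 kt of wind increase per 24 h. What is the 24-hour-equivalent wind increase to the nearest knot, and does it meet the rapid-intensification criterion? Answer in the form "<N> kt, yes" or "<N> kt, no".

V₁: ΔP = 30, V ≈ 5.77 × 30^0.618 ≈ 47.21 kt.
V₂: ΔP = 38, V ≈ 5.77 × 38^0.618 ≈ 54.64 kt.
ΔV over 36 h = 7.43 kt → 24 h equivalent = 7.43 × 24/36 ≈ 4.95 kt.
5 kt < 30 kt ⇒ not rapid intensification.

5 kt, no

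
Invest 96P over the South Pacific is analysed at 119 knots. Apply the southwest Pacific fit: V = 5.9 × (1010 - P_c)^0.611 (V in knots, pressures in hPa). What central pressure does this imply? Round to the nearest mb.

873 mb

ΔP = (V / 5.9)^(1/0.611) = (119/5.9)^1.637.
119/5.9 = 20.169; 20.169^1.637 ≈ 136.57 mb.
P_c = 1010 − 136.57 = 873.43 ≈ 873 mb.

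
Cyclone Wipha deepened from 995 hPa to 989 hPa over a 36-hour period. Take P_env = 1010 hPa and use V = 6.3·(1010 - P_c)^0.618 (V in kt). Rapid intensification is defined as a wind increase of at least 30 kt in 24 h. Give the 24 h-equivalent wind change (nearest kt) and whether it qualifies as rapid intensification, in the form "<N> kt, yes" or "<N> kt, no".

5 kt, no

V₁: ΔP = 15, V ≈ 6.3 × 15^0.618 ≈ 33.59 kt.
V₂: ΔP = 21, V ≈ 6.3 × 21^0.618 ≈ 41.35 kt.
ΔV over 36 h = 7.76 kt → 24 h equivalent = 7.76 × 24/36 ≈ 5.17 kt.
5 kt < 30 kt ⇒ not rapid intensification.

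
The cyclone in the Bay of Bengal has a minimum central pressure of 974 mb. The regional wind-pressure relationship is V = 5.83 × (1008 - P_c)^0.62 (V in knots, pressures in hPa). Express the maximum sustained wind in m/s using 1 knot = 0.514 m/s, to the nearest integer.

ΔP = 1008 − 974 = 34 mb.
V ≈ 5.83 × 34^0.62 = 5.83 × 8.903 ≈ 51.902 kt.
51.902 × 0.514 ≈ 26.68 m/s → 27 m/s.

27 m/s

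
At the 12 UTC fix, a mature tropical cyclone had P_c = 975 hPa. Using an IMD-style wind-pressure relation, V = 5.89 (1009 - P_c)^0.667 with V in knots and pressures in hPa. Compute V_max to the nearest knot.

62 kt

ΔP = 1009 − 975 = 34 hPa.
34^0.667 ≈ 10.507.
V ≈ 5.89 × 10.507 ≈ 61.9 kt.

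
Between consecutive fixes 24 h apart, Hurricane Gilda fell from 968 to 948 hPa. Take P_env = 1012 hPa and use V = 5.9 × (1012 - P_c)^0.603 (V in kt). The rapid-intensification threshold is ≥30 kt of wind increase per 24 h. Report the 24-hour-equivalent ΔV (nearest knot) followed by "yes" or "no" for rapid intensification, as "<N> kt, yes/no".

15 kt, no

V₁: ΔP = 44, V ≈ 5.9 × 44^0.603 ≈ 57.79 kt.
V₂: ΔP = 64, V ≈ 5.9 × 64^0.603 ≈ 72.44 kt.
ΔV over 24 h = 14.65 kt → 24 h equivalent = 14.65 × 24/24 ≈ 14.65 kt.
15 kt < 30 kt ⇒ not rapid intensification.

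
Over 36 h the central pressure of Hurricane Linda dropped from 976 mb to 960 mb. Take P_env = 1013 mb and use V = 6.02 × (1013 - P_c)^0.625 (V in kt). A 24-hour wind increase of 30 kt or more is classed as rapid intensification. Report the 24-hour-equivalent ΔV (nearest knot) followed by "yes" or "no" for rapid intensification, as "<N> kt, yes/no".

V₁: ΔP = 37, V ≈ 6.02 × 37^0.625 ≈ 57.51 kt.
V₂: ΔP = 53, V ≈ 6.02 × 53^0.625 ≈ 71.99 kt.
ΔV over 36 h = 14.48 kt → 24 h equivalent = 14.48 × 24/36 ≈ 9.65 kt.
10 kt < 30 kt ⇒ not rapid intensification.

10 kt, no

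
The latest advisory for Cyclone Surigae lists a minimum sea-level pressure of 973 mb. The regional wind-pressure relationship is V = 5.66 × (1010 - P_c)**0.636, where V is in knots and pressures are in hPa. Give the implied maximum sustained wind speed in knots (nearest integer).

ΔP = 1010 − 973 = 37 mb.
37^0.636 ≈ 9.940.
V ≈ 5.66 × 9.940 ≈ 56.3 kt.

56 kt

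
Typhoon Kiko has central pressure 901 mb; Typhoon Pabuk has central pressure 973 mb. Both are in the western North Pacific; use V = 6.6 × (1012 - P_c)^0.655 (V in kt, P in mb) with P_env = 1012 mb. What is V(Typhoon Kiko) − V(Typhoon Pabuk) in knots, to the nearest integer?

Typhoon Kiko: ΔP = 111; V ≈ 6.6 × 111^0.655 ≈ 144.29 kt.
Typhoon Pabuk: ΔP = 39; V ≈ 6.6 × 39^0.655 ≈ 72.73 kt.
Difference ≈ 144.29 − 72.73 = 71.56 → 72 kt.

72 kt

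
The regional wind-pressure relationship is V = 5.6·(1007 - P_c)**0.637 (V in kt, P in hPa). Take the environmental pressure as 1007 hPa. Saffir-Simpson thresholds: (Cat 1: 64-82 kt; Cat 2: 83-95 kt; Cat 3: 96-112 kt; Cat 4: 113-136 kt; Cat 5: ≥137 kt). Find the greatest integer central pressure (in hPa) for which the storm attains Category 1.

961 hPa

Category 1 begins at V = 64 kt.
Required ΔP = (64/5.6)^(1/0.637) = 11.429^1.570 ≈ 45.80 hPa.
P_c ≤ 1007 − 45.80 = 961.20, so the highest integer P_c is 961 hPa.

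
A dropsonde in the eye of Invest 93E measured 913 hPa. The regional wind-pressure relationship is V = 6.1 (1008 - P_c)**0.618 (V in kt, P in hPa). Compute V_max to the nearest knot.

102 kt

ΔP = 1008 − 913 = 95 hPa.
95^0.618 ≈ 16.681.
V ≈ 6.1 × 16.681 ≈ 101.8 kt.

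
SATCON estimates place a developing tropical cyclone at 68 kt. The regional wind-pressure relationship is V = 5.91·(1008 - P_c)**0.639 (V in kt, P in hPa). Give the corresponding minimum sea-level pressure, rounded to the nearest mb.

ΔP = (V / 5.91)^(1/0.639) = (68/5.91)^1.565.
68/5.91 = 11.506; 11.506^1.565 ≈ 45.74 mb.
P_c = 1008 − 45.74 = 962.26 ≈ 962 mb.

962 mb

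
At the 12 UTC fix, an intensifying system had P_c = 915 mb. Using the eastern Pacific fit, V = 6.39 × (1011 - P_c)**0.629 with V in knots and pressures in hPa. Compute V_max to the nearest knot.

113 kt

ΔP = 1011 − 915 = 96 mb.
96^0.629 ≈ 17.654.
V ≈ 6.39 × 17.654 ≈ 112.8 kt.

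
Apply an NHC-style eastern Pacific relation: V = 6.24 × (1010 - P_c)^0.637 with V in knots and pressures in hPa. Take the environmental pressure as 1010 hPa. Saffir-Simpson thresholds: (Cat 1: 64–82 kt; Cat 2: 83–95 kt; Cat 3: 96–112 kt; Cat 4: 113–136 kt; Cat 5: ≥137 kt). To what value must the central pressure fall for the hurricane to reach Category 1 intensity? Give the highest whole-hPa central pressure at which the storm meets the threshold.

971 hPa

Category 1 begins at V = 64 kt.
Required ΔP = (64/6.24)^(1/0.637) = 10.256^1.570 ≈ 38.65 hPa.
P_c ≤ 1010 − 38.65 = 971.35, so the highest integer P_c is 971 hPa.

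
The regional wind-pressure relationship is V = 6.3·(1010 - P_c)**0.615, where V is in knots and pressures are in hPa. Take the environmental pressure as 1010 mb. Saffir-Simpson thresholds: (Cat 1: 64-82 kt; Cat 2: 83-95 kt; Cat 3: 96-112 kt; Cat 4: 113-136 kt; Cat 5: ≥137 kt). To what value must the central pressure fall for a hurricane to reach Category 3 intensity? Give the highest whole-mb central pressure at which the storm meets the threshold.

Category 3 begins at V = 96 kt.
Required ΔP = (96/6.3)^(1/0.615) = 15.238^1.626 ≈ 83.84 mb.
P_c ≤ 1010 − 83.84 = 926.16, so the highest integer P_c is 926 mb.

926 mb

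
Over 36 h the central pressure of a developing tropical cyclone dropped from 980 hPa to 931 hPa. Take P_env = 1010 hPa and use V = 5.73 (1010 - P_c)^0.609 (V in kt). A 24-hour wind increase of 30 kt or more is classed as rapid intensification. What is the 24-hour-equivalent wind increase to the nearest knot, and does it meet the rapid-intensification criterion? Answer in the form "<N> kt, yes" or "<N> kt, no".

V₁: ΔP = 30, V ≈ 5.73 × 30^0.609 ≈ 45.47 kt.
V₂: ΔP = 79, V ≈ 5.73 × 79^0.609 ≈ 82.00 kt.
ΔV over 36 h = 36.53 kt → 24 h equivalent = 36.53 × 24/36 ≈ 24.35 kt.
24 kt < 30 kt ⇒ not rapid intensification.

24 kt, no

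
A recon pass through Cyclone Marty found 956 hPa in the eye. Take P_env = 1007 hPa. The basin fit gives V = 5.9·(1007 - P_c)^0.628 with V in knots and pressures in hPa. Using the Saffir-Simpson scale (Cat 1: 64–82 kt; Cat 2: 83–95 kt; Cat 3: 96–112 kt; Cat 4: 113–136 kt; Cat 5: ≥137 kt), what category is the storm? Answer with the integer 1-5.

ΔP = 1007 − 956 = 51 hPa.
V ≈ 5.9 × 51^0.628 = 5.9 × 11.81 ≈ 70 kt.
70 kt falls in the Category 1 band.

1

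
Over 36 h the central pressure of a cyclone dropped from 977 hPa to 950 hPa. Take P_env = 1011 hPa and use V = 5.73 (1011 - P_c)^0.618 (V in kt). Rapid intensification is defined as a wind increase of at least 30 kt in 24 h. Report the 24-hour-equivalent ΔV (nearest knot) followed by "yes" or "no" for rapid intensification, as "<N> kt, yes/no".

15 kt, no

V₁: ΔP = 34, V ≈ 5.73 × 34^0.618 ≈ 50.65 kt.
V₂: ΔP = 61, V ≈ 5.73 × 61^0.618 ≈ 72.69 kt.
ΔV over 36 h = 22.04 kt → 24 h equivalent = 22.04 × 24/36 ≈ 14.69 kt.
15 kt < 30 kt ⇒ not rapid intensification.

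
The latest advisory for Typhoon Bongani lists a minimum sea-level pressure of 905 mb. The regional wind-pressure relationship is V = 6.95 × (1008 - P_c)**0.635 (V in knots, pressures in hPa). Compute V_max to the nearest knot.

132 kt

ΔP = 1008 − 905 = 103 mb.
103^0.635 ≈ 18.974.
V ≈ 6.95 × 18.974 ≈ 131.9 kt.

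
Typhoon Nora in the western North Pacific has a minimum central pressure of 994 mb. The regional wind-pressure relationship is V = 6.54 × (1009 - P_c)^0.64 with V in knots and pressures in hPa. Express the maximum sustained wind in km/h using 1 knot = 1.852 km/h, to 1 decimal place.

ΔP = 1009 − 994 = 15 mb.
V ≈ 6.54 × 15^0.64 = 6.54 × 5.658 ≈ 37.006 kt.
37.006 × 1.852 ≈ 68.54 km/h → 68.5 km/h.

68.5 km/h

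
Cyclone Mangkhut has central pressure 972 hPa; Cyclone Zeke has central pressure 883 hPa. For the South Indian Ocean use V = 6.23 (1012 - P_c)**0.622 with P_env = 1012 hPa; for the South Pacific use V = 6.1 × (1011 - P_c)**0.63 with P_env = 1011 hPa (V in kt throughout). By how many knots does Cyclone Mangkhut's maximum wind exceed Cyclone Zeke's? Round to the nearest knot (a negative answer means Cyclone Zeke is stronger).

-68 kt

Cyclone Mangkhut: ΔP = 40; V ≈ 6.23 × 40^0.622 ≈ 61.80 kt.
Cyclone Zeke: ΔP = 128; V ≈ 6.1 × 128^0.63 ≈ 129.68 kt.
Difference ≈ 61.80 − 129.68 = -67.88 → -68 kt.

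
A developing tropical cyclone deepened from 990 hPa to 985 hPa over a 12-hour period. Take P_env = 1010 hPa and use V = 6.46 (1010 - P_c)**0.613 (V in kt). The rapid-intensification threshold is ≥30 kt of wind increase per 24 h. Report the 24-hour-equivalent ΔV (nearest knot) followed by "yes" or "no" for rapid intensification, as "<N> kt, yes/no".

12 kt, no

V₁: ΔP = 20, V ≈ 6.46 × 20^0.613 ≈ 40.53 kt.
V₂: ΔP = 25, V ≈ 6.46 × 25^0.613 ≈ 46.47 kt.
ΔV over 12 h = 5.94 kt → 24 h equivalent = 5.94 × 24/12 ≈ 11.88 kt.
12 kt < 30 kt ⇒ not rapid intensification.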